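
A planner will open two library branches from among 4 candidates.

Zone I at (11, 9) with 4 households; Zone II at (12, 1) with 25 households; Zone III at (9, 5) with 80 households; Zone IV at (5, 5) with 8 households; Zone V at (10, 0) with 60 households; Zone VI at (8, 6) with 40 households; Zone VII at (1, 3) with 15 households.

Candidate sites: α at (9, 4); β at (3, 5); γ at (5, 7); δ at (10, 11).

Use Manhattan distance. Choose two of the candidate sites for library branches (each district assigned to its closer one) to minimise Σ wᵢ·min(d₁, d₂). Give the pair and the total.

Evaluate every pair (each demand assigned to the nearer of the two):
  {α, β}: total = 754
  {α, γ}: total = 814
  {α, δ}: total = 837
  {γ, δ}: total = 1748
  {β, δ}: total = 1768
  {β, γ}: total = 1793
Best pair: {α, β} with total 754.

{α, β}, total 754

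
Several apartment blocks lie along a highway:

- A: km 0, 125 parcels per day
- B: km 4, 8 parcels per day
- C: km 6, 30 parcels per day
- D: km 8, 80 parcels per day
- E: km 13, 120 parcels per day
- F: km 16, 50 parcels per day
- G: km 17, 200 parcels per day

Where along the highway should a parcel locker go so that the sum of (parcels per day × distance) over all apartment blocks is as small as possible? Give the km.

For a sum of weighted absolute distances on a line, the optimum is the weighted median (not the mean). Total weight W = 613; half-weight = 306.5.
Sort by position and accumulate weight:
  km 0 (A, w=125) → cum 125
  km 4 (B, w=8) → cum 133
  km 6 (C, w=30) → cum 163
  km 8 (D, w=80) → cum 243
  km 13 (E, w=120) → cum 363  ≥ 306.5 → median here
  km 16 (F, w=50) → cum 413
  km 17 (G, w=200) → cum 613
Optimal location: km 13.

x = 13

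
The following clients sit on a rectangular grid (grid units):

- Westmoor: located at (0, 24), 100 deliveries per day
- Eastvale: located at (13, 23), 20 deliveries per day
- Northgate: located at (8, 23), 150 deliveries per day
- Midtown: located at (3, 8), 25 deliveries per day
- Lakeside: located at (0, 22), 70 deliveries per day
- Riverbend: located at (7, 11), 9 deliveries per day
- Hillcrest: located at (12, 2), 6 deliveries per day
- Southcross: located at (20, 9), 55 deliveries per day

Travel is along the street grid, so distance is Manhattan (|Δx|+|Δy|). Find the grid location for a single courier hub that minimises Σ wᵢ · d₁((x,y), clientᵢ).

(8, 23)

Manhattan distance separates: Σwᵢ(|x−xᵢ|+|y−yᵢ|) = Σwᵢ|x−xᵢ| + Σwᵢ|y−yᵢ|, so x and y are optimised independently as 1-D weighted medians.
Total weight W = 435; half = 217.5.
x-coordinate, sorted with cumulative weight:
  x=0 (Westmoor, w=100) cum 100
  x=0 (Lakeside, w=70) cum 170
  x=3 (Midtown, w=25) cum 195
  x=7 (Riverbend, w=9) cum 204
  x=8 (Northgate, w=150) cum 354  ← median
  x=12 (Hillcrest, w=6) cum 360
  x=13 (Eastvale, w=20) cum 380
  x=20 (Southcross, w=55) cum 435
⇒ x* = 8
y-coordinate, sorted with cumulative weight:
  y=2 (Hillcrest, w=6) cum 6
  y=8 (Midtown, w=25) cum 31
  y=9 (Southcross, w=55) cum 86
  y=11 (Riverbend, w=9) cum 95
  y=22 (Lakeside, w=70) cum 165
  y=23 (Eastvale, w=20) cum 185
  y=23 (Northgate, w=150) cum 335  ← median
  y=24 (Westmoor, w=100) cum 435
⇒ y* = 23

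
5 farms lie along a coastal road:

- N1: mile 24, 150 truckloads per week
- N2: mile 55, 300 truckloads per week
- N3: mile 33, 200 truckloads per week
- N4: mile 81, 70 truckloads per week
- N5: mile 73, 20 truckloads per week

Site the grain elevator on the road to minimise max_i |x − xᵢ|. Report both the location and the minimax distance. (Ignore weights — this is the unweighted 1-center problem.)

location 52.5, max distance 28.5

The 1-center on a line is the midpoint of the two extreme points: leftmost at 24, rightmost at 81.
Optimal location = (24 + 81)/2 = 52.5; maximum distance = (81 − 24)/2 = 28.5.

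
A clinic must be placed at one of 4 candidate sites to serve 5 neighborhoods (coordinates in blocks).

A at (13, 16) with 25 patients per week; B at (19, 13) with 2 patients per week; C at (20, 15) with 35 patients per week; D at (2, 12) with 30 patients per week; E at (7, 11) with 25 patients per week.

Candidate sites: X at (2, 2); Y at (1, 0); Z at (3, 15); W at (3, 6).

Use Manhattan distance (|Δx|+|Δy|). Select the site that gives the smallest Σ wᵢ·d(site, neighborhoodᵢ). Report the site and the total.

Z, total 1226 blocks

Total weighted distance at each candidate:
  X (2, 2): total = 2416
  Y (1, 0): total = 2767
  Z (3, 15): total = 1226
  W (3, 6): total = 1891
Minimum is at Z with total 1226 blocks.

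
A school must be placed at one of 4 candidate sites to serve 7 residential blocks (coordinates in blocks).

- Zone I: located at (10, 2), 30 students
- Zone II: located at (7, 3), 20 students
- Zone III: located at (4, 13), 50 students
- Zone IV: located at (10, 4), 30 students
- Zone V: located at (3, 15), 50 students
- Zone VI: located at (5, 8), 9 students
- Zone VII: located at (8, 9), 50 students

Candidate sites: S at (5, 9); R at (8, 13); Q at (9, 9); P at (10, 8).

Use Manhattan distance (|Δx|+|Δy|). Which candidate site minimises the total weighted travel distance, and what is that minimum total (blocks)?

Total weighted distance at each candidate:
  S (5, 9): total = 1629
  R (8, 13): total = 1762
  Q (9, 9): total = 1725
  P (10, 8): total = 1905
Minimum is at S with total 1629 blocks.

S, total 1629 blocks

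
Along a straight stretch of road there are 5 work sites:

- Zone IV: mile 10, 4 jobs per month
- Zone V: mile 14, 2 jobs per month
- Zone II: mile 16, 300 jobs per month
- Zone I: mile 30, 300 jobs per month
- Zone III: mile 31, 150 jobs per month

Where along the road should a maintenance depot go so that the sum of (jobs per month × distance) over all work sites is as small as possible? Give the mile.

For a sum of weighted absolute distances on a line, the optimum is the weighted median (not the mean). Total weight W = 756; half-weight = 378.
Sort by position and accumulate weight:
  mile 10 (Zone IV, w=4) → cum 4
  mile 14 (Zone V, w=2) → cum 6
  mile 16 (Zone II, w=300) → cum 306
  mile 30 (Zone I, w=300) → cum 606  ≥ 378 → median here
  mile 31 (Zone III, w=150) → cum 756
Optimal location: mile 30.

x = 30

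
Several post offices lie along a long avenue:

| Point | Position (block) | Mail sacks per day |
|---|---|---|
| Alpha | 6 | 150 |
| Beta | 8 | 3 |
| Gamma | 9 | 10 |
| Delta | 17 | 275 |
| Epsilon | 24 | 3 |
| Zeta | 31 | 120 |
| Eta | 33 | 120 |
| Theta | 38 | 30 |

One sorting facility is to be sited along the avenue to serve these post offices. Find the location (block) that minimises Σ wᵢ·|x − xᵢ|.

For a sum of weighted absolute distances on a line, the optimum is the weighted median (not the mean). Total weight W = 711; half-weight = 355.5.
Sort by position and accumulate weight:
  block 6 (Alpha, w=150) → cum 150
  block 8 (Beta, w=3) → cum 153
  block 9 (Gamma, w=10) → cum 163
  block 17 (Delta, w=275) → cum 438  ≥ 355.5 → median here
  block 24 (Epsilon, w=3) → cum 441
  block 31 (Zeta, w=120) → cum 561
  block 33 (Eta, w=120) → cum 681
  block 38 (Theta, w=30) → cum 711
Optimal location: block 17.

x = 17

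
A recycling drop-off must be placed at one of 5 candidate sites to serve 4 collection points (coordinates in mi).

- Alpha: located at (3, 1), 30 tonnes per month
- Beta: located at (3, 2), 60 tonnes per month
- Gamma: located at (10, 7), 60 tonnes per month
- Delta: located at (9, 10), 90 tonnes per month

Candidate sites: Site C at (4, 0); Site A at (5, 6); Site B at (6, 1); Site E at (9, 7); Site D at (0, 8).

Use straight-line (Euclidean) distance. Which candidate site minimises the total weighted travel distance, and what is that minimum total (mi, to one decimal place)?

Total weighted distance at each candidate:
  Site C (4, 0): total = 1736.0
  Site A (5, 6): total = 1244.9
  Site B (6, 1): total = 1566.2
  Site E (9, 7): total = 1053.2
  Site D (0, 8): total = 2063.7
Minimum is at Site E with total 1053.2 mi.

Site E, total 1053.2 mi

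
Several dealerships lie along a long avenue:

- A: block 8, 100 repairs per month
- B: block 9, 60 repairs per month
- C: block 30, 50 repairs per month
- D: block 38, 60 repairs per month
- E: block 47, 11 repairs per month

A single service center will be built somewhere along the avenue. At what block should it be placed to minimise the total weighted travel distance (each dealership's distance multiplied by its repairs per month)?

For a sum of weighted absolute distances on a line, the optimum is the weighted median (not the mean). Total weight W = 281; half-weight = 140.5.
Sort by position and accumulate weight:
  block 8 (A, w=100) → cum 100
  block 9 (B, w=60) → cum 160  ≥ 140.5 → median here
  block 30 (C, w=50) → cum 210
  block 38 (D, w=60) → cum 270
  block 47 (E, w=11) → cum 281
Optimal location: block 9.

x = 9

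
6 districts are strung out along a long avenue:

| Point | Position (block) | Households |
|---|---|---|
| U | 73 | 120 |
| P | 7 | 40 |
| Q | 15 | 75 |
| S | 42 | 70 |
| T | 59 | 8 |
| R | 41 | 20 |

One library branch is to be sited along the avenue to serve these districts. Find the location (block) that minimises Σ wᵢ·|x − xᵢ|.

x = 42

For a sum of weighted absolute distances on a line, the optimum is the weighted median (not the mean). Total weight W = 333; half-weight = 166.5.
Sort by position and accumulate weight:
  block 7 (P, w=40) → cum 40
  block 15 (Q, w=75) → cum 115
  block 41 (R, w=20) → cum 135
  block 42 (S, w=70) → cum 205  ≥ 166.5 → median here
  block 59 (T, w=8) → cum 213
  block 73 (U, w=120) → cum 333
Optimal location: block 42.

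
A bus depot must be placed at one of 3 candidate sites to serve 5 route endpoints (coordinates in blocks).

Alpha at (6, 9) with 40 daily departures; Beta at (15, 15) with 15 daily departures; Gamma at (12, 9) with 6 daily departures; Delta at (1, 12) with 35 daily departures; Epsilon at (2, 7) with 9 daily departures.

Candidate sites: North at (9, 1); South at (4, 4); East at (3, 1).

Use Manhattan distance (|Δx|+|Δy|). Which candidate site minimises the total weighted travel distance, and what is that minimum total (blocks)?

Total weighted distance at each candidate:
  North (9, 1): total = 1588
  South (4, 4): total = 1118
  East (3, 1): total = 1450
Minimum is at South with total 1118 blocks.

South, total 1118 blocks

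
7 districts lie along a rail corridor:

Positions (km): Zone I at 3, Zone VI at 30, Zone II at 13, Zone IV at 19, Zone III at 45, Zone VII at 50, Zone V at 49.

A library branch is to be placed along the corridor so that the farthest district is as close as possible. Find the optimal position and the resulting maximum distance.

location 26.5, max distance 23.5

The 1-center on a line is the midpoint of the two extreme points: leftmost at 3, rightmost at 50.
Optimal location = (3 + 50)/2 = 26.5; maximum distance = (50 − 3)/2 = 23.5.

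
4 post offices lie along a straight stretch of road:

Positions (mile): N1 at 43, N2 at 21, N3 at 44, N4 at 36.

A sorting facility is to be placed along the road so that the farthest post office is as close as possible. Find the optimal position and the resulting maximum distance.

location 32.5, max distance 11.5

The 1-center on a line is the midpoint of the two extreme points: leftmost at 21, rightmost at 44.
Optimal location = (21 + 44)/2 = 32.5; maximum distance = (44 − 21)/2 = 11.5.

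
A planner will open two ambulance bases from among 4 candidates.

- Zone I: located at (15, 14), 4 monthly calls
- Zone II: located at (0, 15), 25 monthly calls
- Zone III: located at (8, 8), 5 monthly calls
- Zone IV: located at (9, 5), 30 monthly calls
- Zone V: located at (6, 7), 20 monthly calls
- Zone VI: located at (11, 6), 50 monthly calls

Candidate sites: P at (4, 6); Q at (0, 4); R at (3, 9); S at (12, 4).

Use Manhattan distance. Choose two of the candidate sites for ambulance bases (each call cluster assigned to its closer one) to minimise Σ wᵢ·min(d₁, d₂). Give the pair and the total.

{R, S}, total 677

Evaluate every pair (each demand assigned to the nearer of the two):
  {R, S}: total = 677
  {P, S}: total = 737
  {Q, S}: total = 817
  {P, R}: total = 913
  {P, Q}: total = 971
  {Q, R}: total = 1273
Best pair: {R, S} with total 677.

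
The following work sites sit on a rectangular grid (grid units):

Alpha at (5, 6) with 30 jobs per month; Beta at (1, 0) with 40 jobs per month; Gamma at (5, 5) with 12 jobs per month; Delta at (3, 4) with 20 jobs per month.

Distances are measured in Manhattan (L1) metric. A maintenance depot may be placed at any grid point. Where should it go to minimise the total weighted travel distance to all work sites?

Manhattan distance separates: Σwᵢ(|x−xᵢ|+|y−yᵢ|) = Σwᵢ|x−xᵢ| + Σwᵢ|y−yᵢ|, so x and y are optimised independently as 1-D weighted medians.
Total weight W = 102; half = 51.
x-coordinate, sorted with cumulative weight:
  x=1 (Beta, w=40) cum 40
  x=3 (Delta, w=20) cum 60  ← median
  x=5 (Alpha, w=30) cum 90
  x=5 (Gamma, w=12) cum 102
⇒ x* = 3
y-coordinate, sorted with cumulative weight:
  y=0 (Beta, w=40) cum 40
  y=4 (Delta, w=20) cum 60  ← median
  y=5 (Gamma, w=12) cum 72
  y=6 (Alpha, w=30) cum 102
⇒ y* = 4

(3, 4)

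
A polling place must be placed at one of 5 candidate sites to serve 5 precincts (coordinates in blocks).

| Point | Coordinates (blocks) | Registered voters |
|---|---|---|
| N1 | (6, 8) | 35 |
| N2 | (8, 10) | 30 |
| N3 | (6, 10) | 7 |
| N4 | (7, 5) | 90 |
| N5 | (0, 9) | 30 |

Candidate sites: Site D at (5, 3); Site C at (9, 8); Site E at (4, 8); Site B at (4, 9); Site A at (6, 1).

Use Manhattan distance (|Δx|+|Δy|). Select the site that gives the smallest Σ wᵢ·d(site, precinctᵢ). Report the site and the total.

Total weighted distance at each candidate:
  Site D (5, 3): total = 1256
  Site C (9, 8): total = 980
  Site E (4, 8): total = 968
  Site B (4, 9): total = 1026
  Site A (6, 1): total = 1508
Minimum is at Site E with total 968 blocks.

Site E, total 968 blocks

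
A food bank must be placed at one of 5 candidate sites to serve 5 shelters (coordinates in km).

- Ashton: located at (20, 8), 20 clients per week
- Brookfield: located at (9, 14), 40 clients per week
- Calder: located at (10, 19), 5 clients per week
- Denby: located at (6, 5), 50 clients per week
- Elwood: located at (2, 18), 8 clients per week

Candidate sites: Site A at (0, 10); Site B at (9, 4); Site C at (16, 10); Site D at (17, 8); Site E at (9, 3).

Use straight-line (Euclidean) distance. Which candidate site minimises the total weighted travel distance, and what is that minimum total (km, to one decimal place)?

Total weighted distance at each candidate:
  Site A (0, 10): total = 1319.7
  Site B (9, 4): total = 992.6
  Site C (16, 10): total = 1154.0
  Site D (17, 8): total = 1239.5
  Site E (9, 3): total = 1074.5
Minimum is at Site B with total 992.6 km.

Site B, total 992.6 km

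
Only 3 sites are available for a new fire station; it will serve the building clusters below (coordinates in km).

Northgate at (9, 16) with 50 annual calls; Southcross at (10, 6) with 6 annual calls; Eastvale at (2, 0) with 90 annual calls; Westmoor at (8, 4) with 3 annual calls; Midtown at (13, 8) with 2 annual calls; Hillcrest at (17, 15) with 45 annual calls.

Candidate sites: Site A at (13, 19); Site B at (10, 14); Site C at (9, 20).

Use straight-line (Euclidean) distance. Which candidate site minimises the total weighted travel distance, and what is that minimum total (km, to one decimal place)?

Site B, total 1973.2 km

Total weighted distance at each candidate:
  Site A (13, 19): total = 2629.9
  Site B (10, 14): total = 1973.2
  Site C (9, 20): total = 2689.2
Minimum is at Site B with total 1973.2 km.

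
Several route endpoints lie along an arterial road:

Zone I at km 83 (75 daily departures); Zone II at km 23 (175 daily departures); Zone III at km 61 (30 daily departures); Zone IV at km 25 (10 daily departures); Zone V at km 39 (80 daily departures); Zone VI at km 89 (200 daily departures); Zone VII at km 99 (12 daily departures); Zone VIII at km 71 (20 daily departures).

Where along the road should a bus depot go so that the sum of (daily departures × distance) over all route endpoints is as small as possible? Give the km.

For a sum of weighted absolute distances on a line, the optimum is the weighted median (not the mean). Total weight W = 602; half-weight = 301.
Sort by position and accumulate weight:
  km 23 (Zone II, w=175) → cum 175
  km 25 (Zone IV, w=10) → cum 185
  km 39 (Zone V, w=80) → cum 265
  km 61 (Zone III, w=30) → cum 295
  km 71 (Zone VIII, w=20) → cum 315  ≥ 301 → median here
  km 83 (Zone I, w=75) → cum 390
  km 89 (Zone VI, w=200) → cum 590
  km 99 (Zone VII, w=12) → cum 602
Optimal location: km 71.

x = 71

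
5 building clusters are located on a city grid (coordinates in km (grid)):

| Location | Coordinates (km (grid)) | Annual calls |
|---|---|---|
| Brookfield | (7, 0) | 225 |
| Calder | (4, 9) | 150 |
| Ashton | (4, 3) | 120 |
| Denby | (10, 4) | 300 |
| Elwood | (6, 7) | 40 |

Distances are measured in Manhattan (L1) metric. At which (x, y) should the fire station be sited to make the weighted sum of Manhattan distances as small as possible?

Manhattan distance separates: Σwᵢ(|x−xᵢ|+|y−yᵢ|) = Σwᵢ|x−xᵢ| + Σwᵢ|y−yᵢ|, so x and y are optimised independently as 1-D weighted medians.
Total weight W = 835; half = 417.5.
x-coordinate, sorted with cumulative weight:
  x=4 (Calder, w=150) cum 150
  x=4 (Ashton, w=120) cum 270
  x=6 (Elwood, w=40) cum 310
  x=7 (Brookfield, w=225) cum 535  ← median
  x=10 (Denby, w=300) cum 835
⇒ x* = 7
y-coordinate, sorted with cumulative weight:
  y=0 (Brookfield, w=225) cum 225
  y=3 (Ashton, w=120) cum 345
  y=4 (Denby, w=300) cum 645  ← median
  y=7 (Elwood, w=40) cum 685
  y=9 (Calder, w=150) cum 835
⇒ y* = 4

(7, 4)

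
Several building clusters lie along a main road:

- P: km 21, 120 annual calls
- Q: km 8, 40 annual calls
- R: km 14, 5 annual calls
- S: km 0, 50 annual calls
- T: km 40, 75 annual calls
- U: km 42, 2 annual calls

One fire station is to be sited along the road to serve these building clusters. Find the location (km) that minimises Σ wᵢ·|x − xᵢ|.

x = 21

For a sum of weighted absolute distances on a line, the optimum is the weighted median (not the mean). Total weight W = 292; half-weight = 146.
Sort by position and accumulate weight:
  km 0 (S, w=50) → cum 50
  km 8 (Q, w=40) → cum 90
  km 14 (R, w=5) → cum 95
  km 21 (P, w=120) → cum 215  ≥ 146 → median here
  km 40 (T, w=75) → cum 290
  km 42 (U, w=2) → cum 292
Optimal location: km 21.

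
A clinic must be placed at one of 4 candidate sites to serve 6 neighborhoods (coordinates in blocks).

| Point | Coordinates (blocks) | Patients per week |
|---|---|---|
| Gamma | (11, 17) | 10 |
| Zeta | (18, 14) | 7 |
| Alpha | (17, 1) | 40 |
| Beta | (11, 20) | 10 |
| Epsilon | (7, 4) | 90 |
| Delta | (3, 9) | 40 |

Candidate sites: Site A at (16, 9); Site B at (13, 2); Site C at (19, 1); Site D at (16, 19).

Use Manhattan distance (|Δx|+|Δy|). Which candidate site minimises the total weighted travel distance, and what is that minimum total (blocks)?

Site B, total 2089 blocks

Total weighted distance at each candidate:
  Site A (16, 9): total = 2479
  Site B (13, 2): total = 2089
  Site C (19, 1): total = 2998
  Site D (16, 19): total = 4019
Minimum is at Site B with total 2089 blocks.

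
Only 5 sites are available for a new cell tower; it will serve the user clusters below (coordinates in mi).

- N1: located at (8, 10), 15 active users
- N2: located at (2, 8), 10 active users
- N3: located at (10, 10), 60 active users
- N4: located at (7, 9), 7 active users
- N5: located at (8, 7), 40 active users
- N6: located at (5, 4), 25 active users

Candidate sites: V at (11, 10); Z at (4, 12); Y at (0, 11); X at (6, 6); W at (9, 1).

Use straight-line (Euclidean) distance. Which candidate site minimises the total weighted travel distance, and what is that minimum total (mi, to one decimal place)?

Total weighted distance at each candidate:
  V (11, 10): total = 607.9
  Z (4, 12): total = 978.7
  Y (0, 11): total = 1383.8
  X (6, 6): total = 618.7
  W (9, 1): total = 1204.2
Minimum is at V with total 607.9 mi.

V, total 607.9 mi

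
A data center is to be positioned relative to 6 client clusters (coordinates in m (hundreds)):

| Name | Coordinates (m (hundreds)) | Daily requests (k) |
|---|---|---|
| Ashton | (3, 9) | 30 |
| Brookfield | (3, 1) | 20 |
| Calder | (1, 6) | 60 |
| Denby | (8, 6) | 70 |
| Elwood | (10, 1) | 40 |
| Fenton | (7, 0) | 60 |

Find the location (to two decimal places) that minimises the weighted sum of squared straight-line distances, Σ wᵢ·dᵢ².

(5.68, 3.96)

The minimiser of Σwᵢ‖p−pᵢ‖² is the weighted centroid p* = (Σwᵢpᵢ)/(Σwᵢ).
Σwᵢ = 280.
Σwᵢxᵢ = 30·3 + 20·3 + 60·1 + 70·8 + 40·10 + 60·7 = 1590.
Σwᵢyᵢ = 30·9 + 20·1 + 60·6 + 70·6 + 40·1 + 60·0 = 1110.
x* = 1590/280 = 5.68, y* = 1110/280 = 3.96.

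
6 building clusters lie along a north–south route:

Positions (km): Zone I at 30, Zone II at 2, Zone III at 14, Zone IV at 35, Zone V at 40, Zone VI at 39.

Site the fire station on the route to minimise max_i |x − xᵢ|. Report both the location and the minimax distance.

The 1-center on a line is the midpoint of the two extreme points: leftmost at 2, rightmost at 40.
Optimal location = (2 + 40)/2 = 21; maximum distance = (40 − 2)/2 = 19.

location 21, max distance 19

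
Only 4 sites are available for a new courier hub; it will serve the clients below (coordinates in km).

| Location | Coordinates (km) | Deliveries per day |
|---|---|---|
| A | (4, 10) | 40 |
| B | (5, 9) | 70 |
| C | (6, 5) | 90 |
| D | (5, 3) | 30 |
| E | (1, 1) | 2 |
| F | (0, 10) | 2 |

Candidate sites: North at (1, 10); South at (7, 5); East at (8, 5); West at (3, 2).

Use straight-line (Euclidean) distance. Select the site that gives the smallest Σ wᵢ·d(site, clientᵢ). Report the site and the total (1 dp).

South, total 752.8 km

Total weighted distance at each candidate:
  North (1, 10): total = 1306.9
  South (7, 5): total = 752.8
  East (8, 5): total = 929.3
  West (3, 2): total = 1302.6
Minimum is at South with total 752.8 km.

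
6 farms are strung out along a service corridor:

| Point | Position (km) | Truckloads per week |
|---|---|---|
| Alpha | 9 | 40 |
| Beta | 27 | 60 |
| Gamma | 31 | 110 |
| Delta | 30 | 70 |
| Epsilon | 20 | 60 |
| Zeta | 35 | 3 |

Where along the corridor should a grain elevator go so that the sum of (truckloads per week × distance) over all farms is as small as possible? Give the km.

For a sum of weighted absolute distances on a line, the optimum is the weighted median (not the mean). Total weight W = 343; half-weight = 171.5.
Sort by position and accumulate weight:
  km 9 (Alpha, w=40) → cum 40
  km 20 (Epsilon, w=60) → cum 100
  km 27 (Beta, w=60) → cum 160
  km 30 (Delta, w=70) → cum 230  ≥ 171.5 → median here
  km 31 (Gamma, w=110) → cum 340
  km 35 (Zeta, w=3) → cum 343
Optimal location: km 30.

x = 30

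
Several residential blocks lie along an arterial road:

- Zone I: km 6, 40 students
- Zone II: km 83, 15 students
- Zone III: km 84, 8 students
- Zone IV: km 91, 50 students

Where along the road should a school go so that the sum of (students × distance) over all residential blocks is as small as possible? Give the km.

x = 84

For a sum of weighted absolute distances on a line, the optimum is the weighted median (not the mean). Total weight W = 113; half-weight = 56.5.
Sort by position and accumulate weight:
  km 6 (Zone I, w=40) → cum 40
  km 83 (Zone II, w=15) → cum 55
  km 84 (Zone III, w=8) → cum 63  ≥ 56.5 → median here
  km 91 (Zone IV, w=50) → cum 113
Optimal location: km 84.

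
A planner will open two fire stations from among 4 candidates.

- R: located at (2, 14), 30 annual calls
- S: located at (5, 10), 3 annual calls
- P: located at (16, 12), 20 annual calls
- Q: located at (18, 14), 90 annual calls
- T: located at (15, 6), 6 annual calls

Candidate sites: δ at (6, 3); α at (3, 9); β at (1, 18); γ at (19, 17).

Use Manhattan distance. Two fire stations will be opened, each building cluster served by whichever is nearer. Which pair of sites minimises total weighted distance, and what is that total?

Evaluate every pair (each demand assigned to the nearer of the two):
  {β, γ}: total = 796
  {α, γ}: total = 799
  {δ, γ}: total = 1066
  {α, β}: total = 2369
  {δ, α}: total = 2381
  {δ, β}: total = 2516
Best pair: {β, γ} with total 796.

{β, γ}, total 796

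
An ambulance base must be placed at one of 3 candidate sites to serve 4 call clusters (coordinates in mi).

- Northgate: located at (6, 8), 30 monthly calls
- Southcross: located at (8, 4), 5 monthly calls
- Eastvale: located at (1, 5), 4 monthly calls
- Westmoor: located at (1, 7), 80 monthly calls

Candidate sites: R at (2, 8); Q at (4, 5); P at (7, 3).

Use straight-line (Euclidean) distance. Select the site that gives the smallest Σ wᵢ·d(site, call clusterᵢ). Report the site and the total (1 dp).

Total weighted distance at each candidate:
  R (2, 8): total = 281.8
  Q (4, 5): total = 429.2
  P (7, 3): total = 762.2
Minimum is at R with total 281.8 mi.

R, total 281.8 mi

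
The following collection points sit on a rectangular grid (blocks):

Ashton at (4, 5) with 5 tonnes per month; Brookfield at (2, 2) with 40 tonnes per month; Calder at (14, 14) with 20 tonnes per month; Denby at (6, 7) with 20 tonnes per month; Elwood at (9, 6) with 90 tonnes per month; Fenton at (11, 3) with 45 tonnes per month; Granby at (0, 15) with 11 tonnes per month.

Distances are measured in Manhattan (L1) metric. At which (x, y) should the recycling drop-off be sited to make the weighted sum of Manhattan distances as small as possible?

Manhattan distance separates: Σwᵢ(|x−xᵢ|+|y−yᵢ|) = Σwᵢ|x−xᵢ| + Σwᵢ|y−yᵢ|, so x and y are optimised independently as 1-D weighted medians.
Total weight W = 231; half = 115.5.
x-coordinate, sorted with cumulative weight:
  x=0 (Granby, w=11) cum 11
  x=2 (Brookfield, w=40) cum 51
  x=4 (Ashton, w=5) cum 56
  x=6 (Denby, w=20) cum 76
  x=9 (Elwood, w=90) cum 166  ← median
  x=11 (Fenton, w=45) cum 211
  x=14 (Calder, w=20) cum 231
⇒ x* = 9
y-coordinate, sorted with cumulative weight:
  y=2 (Brookfield, w=40) cum 40
  y=3 (Fenton, w=45) cum 85
  y=5 (Ashton, w=5) cum 90
  y=6 (Elwood, w=90) cum 180  ← median
  y=7 (Denby, w=20) cum 200
  y=14 (Calder, w=20) cum 220
  y=15 (Granby, w=11) cum 231
⇒ y* = 6

(9, 6)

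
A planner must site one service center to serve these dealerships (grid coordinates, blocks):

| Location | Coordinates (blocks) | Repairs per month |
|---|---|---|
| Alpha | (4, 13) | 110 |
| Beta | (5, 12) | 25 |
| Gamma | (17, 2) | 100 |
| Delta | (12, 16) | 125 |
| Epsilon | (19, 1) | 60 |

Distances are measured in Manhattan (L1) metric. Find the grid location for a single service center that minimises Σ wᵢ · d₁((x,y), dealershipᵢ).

Manhattan distance separates: Σwᵢ(|x−xᵢ|+|y−yᵢ|) = Σwᵢ|x−xᵢ| + Σwᵢ|y−yᵢ|, so x and y are optimised independently as 1-D weighted medians.
Total weight W = 420; half = 210.
x-coordinate, sorted with cumulative weight:
  x=4 (Alpha, w=110) cum 110
  x=5 (Beta, w=25) cum 135
  x=12 (Delta, w=125) cum 260  ← median
  x=17 (Gamma, w=100) cum 360
  x=19 (Epsilon, w=60) cum 420
⇒ x* = 12
y-coordinate, sorted with cumulative weight:
  y=1 (Epsilon, w=60) cum 60
  y=2 (Gamma, w=100) cum 160
  y=12 (Beta, w=25) cum 185
  y=13 (Alpha, w=110) cum 295  ← median
  y=16 (Delta, w=125) cum 420
⇒ y* = 13

(12, 13)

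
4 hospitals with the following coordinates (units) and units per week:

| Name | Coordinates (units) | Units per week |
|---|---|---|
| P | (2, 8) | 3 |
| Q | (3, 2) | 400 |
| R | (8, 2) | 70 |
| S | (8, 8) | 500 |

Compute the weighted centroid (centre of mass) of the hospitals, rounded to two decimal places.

The minimiser of Σwᵢ‖p−pᵢ‖² is the weighted centroid p* = (Σwᵢpᵢ)/(Σwᵢ).
Σwᵢ = 973.
Σwᵢxᵢ = 3·2 + 400·3 + 70·8 + 500·8 = 5766.
Σwᵢyᵢ = 3·8 + 400·2 + 70·2 + 500·8 = 4964.
x* = 5766/973 = 5.93, y* = 4964/973 = 5.10.

(5.93, 5.10)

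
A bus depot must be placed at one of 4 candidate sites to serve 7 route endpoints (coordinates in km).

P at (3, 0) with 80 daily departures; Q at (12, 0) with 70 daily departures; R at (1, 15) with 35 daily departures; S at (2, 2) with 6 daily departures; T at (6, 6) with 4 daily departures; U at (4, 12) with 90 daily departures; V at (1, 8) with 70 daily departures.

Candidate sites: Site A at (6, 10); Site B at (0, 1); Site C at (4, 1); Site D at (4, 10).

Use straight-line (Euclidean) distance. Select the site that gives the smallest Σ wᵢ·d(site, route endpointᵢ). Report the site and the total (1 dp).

Site D, total 2404.3 km

Total weighted distance at each candidate:
  Site A (6, 10): total = 2600.2
  Site B (0, 1): total = 3180.2
  Site C (4, 1): total = 2736.7
  Site D (4, 10): total = 2404.3
Minimum is at Site D with total 2404.3 km.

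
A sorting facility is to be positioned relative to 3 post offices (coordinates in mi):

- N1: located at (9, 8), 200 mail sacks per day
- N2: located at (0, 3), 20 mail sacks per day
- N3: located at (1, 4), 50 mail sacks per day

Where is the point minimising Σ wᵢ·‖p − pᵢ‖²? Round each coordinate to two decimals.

(6.85, 6.89)

The minimiser of Σwᵢ‖p−pᵢ‖² is the weighted centroid p* = (Σwᵢpᵢ)/(Σwᵢ).
Σwᵢ = 270.
Σwᵢxᵢ = 200·9 + 20·0 + 50·1 = 1850.
Σwᵢyᵢ = 200·8 + 20·3 + 50·4 = 1860.
x* = 1850/270 = 6.85, y* = 1860/270 = 6.89.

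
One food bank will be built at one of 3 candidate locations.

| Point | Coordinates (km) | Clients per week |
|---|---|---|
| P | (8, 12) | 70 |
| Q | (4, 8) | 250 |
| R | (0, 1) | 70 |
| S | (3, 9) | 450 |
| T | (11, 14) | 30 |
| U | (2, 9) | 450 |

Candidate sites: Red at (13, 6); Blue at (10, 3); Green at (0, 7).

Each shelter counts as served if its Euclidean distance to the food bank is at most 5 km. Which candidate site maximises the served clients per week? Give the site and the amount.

Green, covering 1150

Coverage radius r = 5 km; a point is covered iff (Δx)²+(Δy)² ≤ 5² = 25.
  Red (13, 6): covers {none} → 0
  Blue (10, 3): covers {none} → 0
  Green (0, 7): covers {Q, S, U} → 1150
Maximum coverage at Green: 1150 clients per week.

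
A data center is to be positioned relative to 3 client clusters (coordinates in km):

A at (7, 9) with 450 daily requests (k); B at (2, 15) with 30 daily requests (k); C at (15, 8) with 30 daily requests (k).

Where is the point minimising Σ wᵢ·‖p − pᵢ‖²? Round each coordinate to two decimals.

(7.18, 9.29)

The minimiser of Σwᵢ‖p−pᵢ‖² is the weighted centroid p* = (Σwᵢpᵢ)/(Σwᵢ).
Σwᵢ = 510.
Σwᵢxᵢ = 450·7 + 30·2 + 30·15 = 3660.
Σwᵢyᵢ = 450·9 + 30·15 + 30·8 = 4740.
x* = 3660/510 = 7.18, y* = 4740/510 = 9.29.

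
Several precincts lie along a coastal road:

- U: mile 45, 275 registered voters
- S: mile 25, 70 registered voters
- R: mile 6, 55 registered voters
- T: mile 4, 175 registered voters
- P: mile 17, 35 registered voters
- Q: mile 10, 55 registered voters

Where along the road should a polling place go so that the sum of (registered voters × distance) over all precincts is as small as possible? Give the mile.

x = 25

For a sum of weighted absolute distances on a line, the optimum is the weighted median (not the mean). Total weight W = 665; half-weight = 332.5.
Sort by position and accumulate weight:
  mile 4 (T, w=175) → cum 175
  mile 6 (R, w=55) → cum 230
  mile 10 (Q, w=55) → cum 285
  mile 17 (P, w=35) → cum 320
  mile 25 (S, w=70) → cum 390  ≥ 332.5 → median here
  mile 45 (U, w=275) → cum 665
Optimal location: mile 25.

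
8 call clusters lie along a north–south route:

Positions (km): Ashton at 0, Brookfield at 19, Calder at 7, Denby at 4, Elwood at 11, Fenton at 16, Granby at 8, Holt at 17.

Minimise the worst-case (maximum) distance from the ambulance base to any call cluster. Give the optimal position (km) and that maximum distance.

location 9.5, max distance 9.5

The 1-center on a line is the midpoint of the two extreme points: leftmost at 0, rightmost at 19.
Optimal location = (0 + 19)/2 = 9.5; maximum distance = (19 − 0)/2 = 9.5.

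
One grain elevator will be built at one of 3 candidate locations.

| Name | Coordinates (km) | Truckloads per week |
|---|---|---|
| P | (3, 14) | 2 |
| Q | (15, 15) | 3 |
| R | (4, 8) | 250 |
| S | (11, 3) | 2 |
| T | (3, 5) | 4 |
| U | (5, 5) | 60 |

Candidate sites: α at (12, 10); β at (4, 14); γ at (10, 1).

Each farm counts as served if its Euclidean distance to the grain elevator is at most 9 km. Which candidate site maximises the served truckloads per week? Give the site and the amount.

Coverage radius r = 9 km; a point is covered iff (Δx)²+(Δy)² ≤ 9² = 81.
  α (12, 10): covers {Q, R, S, U} → 315
  β (4, 14): covers {P, R} → 252
  γ (10, 1): covers {S, T, U} → 66
Maximum coverage at α: 315 truckloads per week.

α, covering 315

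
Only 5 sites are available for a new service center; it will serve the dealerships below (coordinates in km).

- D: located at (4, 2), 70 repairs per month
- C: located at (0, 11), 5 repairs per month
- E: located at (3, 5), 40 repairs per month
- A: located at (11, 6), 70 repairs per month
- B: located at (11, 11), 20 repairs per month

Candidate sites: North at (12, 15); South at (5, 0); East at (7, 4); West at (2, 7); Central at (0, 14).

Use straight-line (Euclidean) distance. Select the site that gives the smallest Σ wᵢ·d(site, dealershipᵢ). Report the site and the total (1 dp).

Total weighted distance at each candidate:
  North (12, 15): total = 2386.2
  South (5, 0): total = 1276.9
  East (7, 4): total = 941.1
  West (2, 7): total = 1319.6
  Central (0, 14): total = 2460.0
Minimum is at East with total 941.1 km.

East, total 941.1 km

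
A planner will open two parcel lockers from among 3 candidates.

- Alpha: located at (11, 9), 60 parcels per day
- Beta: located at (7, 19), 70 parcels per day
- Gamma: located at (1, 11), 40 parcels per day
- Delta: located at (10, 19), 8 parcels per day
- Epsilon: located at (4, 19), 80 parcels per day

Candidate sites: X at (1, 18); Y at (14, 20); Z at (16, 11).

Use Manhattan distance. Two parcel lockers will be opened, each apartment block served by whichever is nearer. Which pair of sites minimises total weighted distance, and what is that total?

Evaluate every pair (each demand assigned to the nearer of the two):
  {X, Z}: total = 1590
  {X, Y}: total = 1970
  {Y, Z}: total = 2500
Best pair: {X, Z} with total 1590.

{X, Z}, total 1590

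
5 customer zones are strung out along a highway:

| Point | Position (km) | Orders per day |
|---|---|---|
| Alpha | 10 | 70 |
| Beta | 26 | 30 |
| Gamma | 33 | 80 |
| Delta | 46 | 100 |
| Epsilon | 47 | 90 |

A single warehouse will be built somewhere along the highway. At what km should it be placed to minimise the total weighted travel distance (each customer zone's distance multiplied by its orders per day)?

For a sum of weighted absolute distances on a line, the optimum is the weighted median (not the mean). Total weight W = 370; half-weight = 185.
Sort by position and accumulate weight:
  km 10 (Alpha, w=70) → cum 70
  km 26 (Beta, w=30) → cum 100
  km 33 (Gamma, w=80) → cum 180
  km 46 (Delta, w=100) → cum 280  ≥ 185 → median here
  km 47 (Epsilon, w=90) → cum 370
Optimal location: km 46.

x = 46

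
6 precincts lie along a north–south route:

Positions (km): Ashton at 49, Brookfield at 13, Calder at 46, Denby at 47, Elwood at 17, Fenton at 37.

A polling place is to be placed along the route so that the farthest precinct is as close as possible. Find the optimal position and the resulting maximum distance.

location 31, max distance 18

The 1-center on a line is the midpoint of the two extreme points: leftmost at 13, rightmost at 49.
Optimal location = (13 + 49)/2 = 31; maximum distance = (49 − 13)/2 = 18.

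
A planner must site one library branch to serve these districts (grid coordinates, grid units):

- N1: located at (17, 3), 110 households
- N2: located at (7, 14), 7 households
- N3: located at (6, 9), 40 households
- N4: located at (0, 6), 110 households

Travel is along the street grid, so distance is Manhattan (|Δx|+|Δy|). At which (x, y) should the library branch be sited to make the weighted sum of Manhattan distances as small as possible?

(6, 6)

Manhattan distance separates: Σwᵢ(|x−xᵢ|+|y−yᵢ|) = Σwᵢ|x−xᵢ| + Σwᵢ|y−yᵢ|, so x and y are optimised independently as 1-D weighted medians.
Total weight W = 267; half = 133.5.
x-coordinate, sorted with cumulative weight:
  x=0 (N4, w=110) cum 110
  x=6 (N3, w=40) cum 150  ← median
  x=7 (N2, w=7) cum 157
  x=17 (N1, w=110) cum 267
⇒ x* = 6
y-coordinate, sorted with cumulative weight:
  y=3 (N1, w=110) cum 110
  y=6 (N4, w=110) cum 220  ← median
  y=9 (N3, w=40) cum 260
  y=14 (N2, w=7) cum 267
⇒ y* = 6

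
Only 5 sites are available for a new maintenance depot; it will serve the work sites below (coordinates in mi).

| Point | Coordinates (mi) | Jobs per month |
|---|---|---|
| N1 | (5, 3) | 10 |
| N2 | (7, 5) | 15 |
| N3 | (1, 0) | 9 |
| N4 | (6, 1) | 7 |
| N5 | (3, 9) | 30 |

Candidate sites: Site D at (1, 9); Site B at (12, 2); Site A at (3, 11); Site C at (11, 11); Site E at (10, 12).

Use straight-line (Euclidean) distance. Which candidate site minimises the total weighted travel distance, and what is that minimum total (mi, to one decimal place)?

Site D, total 387.3 mi

Total weighted distance at each candidate:
  Site D (1, 9): total = 387.3
  Site B (12, 2): total = 643.4
  Site A (3, 11): total = 424.3
  Site C (11, 11): total = 667.6
  Site E (10, 12): total = 662.6
Minimum is at Site D with total 387.3 mi.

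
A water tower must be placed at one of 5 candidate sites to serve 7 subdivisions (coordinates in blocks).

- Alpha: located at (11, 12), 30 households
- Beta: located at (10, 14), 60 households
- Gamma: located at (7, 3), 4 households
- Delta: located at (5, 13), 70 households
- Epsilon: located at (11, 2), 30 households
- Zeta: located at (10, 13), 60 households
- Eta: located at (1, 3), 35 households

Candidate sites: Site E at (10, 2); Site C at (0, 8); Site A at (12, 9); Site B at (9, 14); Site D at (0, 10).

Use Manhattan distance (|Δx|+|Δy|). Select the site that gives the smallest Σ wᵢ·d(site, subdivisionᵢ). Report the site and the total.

Total weighted distance at each candidate:
  Site E (10, 2): total = 3226
  Site C (0, 8): total = 3778
  Site A (12, 9): total = 2549
  Site B (9, 14): total = 1787
  Site D (0, 10): total = 3476
Minimum is at Site B with total 1787 blocks.

Site B, total 1787 blocks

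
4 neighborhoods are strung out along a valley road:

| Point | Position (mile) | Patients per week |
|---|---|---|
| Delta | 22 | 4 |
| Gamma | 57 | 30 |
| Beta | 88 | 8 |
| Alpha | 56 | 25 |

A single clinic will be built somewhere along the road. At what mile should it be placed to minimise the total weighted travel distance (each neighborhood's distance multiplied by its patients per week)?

For a sum of weighted absolute distances on a line, the optimum is the weighted median (not the mean). Total weight W = 67; half-weight = 33.5.
Sort by position and accumulate weight:
  mile 22 (Delta, w=4) → cum 4
  mile 56 (Alpha, w=25) → cum 29
  mile 57 (Gamma, w=30) → cum 59  ≥ 33.5 → median here
  mile 88 (Beta, w=8) → cum 67
Optimal location: mile 57.

x = 57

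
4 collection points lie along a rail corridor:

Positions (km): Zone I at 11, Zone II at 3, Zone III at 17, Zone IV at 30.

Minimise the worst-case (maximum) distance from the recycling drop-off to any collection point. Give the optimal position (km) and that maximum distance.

The 1-center on a line is the midpoint of the two extreme points: leftmost at 3, rightmost at 30.
Optimal location = (3 + 30)/2 = 16.5; maximum distance = (30 − 3)/2 = 13.5.

location 16.5, max distance 13.5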